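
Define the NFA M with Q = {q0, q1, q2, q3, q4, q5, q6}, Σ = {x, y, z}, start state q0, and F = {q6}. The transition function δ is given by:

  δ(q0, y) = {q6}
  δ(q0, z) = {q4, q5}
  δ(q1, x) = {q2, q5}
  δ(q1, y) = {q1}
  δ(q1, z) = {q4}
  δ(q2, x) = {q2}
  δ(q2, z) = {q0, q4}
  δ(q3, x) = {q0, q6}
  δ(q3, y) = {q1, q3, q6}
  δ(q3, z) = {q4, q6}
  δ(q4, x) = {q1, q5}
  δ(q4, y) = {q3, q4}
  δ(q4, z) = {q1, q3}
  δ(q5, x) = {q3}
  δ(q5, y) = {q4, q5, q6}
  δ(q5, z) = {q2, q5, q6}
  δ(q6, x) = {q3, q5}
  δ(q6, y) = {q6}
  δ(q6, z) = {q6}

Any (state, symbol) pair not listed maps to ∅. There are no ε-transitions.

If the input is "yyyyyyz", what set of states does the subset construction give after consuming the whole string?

Start in {q0}.
Read 'y': q0→{q6}; now {q6}.
Read 'y': q6→{q6}; now {q6}.
Read 'y': q6→{q6}; now {q6}.
Read 'y': q6→{q6}; now {q6}.
Read 'y': q6→{q6}; now {q6}.
Read 'y': q6→{q6}; now {q6}.
Read 'z': q6→{q6}; now {q6}.

{q6}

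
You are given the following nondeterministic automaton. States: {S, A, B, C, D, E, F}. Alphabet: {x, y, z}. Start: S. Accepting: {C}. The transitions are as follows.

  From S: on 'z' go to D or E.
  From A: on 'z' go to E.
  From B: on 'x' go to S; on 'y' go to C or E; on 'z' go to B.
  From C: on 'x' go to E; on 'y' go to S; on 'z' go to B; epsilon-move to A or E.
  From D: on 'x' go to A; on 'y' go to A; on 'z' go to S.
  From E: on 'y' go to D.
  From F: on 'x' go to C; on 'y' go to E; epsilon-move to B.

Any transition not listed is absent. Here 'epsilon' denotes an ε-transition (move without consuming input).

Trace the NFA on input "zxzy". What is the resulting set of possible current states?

Start in {S}.
Read 'z': S→{D, E}; now {D, E}.
Read 'x': D→{A}, E→∅; now {A}.
Read 'z': A→{E}; now {E}.
Read 'y': E→{D}; now {D}.

{D}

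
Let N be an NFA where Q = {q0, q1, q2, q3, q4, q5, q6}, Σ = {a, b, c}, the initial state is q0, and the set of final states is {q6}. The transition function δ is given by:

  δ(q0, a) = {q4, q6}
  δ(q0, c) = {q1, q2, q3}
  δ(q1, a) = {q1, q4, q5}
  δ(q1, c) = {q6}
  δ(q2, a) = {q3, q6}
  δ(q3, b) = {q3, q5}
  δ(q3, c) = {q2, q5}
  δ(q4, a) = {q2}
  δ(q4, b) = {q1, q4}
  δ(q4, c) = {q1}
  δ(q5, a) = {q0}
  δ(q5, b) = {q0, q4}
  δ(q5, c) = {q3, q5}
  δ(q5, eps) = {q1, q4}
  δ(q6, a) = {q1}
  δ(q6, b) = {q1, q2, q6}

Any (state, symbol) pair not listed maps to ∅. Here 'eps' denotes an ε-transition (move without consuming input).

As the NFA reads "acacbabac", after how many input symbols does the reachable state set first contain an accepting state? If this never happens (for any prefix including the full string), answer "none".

Start in {q0}.
Read 'a': {q0} → {q4, q6}.
None of the earlier sets intersect F, but {q4, q6} does.

1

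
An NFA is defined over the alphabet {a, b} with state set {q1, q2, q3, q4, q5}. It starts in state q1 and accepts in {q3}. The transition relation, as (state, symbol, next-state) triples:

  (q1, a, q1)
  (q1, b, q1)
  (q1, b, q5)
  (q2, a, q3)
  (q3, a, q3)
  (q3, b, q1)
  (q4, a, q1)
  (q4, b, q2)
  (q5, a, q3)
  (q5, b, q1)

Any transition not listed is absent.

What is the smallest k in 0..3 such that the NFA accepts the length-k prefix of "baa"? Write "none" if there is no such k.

Start in {q1}.
Read 'b': q1→{q1, q5}; now {q1, q5}.
Read 'a': q1→{q1}, q5→{q3}; now {q1, q3}.
None of the earlier sets intersect F, but {q1, q3} does.

2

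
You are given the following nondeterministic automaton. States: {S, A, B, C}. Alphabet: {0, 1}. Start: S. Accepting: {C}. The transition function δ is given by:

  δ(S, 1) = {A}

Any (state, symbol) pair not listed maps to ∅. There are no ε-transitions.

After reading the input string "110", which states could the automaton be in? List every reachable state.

∅

Start in {S}.
Read '1': {S} → {A}.
Read '1': {A} → ∅.
The set is empty and remains empty for the remaining 1 symbol.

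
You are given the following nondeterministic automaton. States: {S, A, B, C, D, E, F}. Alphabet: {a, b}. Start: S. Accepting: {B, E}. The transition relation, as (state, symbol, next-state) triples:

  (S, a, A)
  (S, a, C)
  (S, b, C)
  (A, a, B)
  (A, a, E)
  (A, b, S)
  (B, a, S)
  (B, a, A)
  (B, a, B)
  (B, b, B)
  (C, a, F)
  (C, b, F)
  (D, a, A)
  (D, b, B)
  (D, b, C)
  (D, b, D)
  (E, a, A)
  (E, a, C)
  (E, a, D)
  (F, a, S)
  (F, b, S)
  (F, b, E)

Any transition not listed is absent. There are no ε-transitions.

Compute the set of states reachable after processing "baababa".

Start in {S}.
Read 'b': S→{C}; now {C}.
Read 'a': C→{F}; now {F}.
Read 'a': F→{S}; now {S}.
Read 'b': S→{C}; now {C}.
Read 'a': C→{F}; now {F}.
Read 'b': F→{S, E}; now {S, E}.
Read 'a': S→{A, C}, E→{A, C, D}; now {A, C, D}.

{A, C, D}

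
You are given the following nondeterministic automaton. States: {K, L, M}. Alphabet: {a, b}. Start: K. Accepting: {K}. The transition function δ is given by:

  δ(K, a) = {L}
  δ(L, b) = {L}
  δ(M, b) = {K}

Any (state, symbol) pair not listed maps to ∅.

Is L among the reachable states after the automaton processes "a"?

Yes

Start in {K}.
Read 'a': {K} → {L}.
State L is in {L}.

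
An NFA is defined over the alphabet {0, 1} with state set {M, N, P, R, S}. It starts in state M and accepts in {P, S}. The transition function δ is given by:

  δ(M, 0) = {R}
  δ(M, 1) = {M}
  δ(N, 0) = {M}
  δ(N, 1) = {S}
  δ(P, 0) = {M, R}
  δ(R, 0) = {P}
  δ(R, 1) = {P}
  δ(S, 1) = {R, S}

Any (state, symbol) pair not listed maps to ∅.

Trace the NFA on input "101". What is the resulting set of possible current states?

Start in {M}.
Read '1': M→{M}; now {M}.
Read '0': M→{R}; now {R}.
Read '1': R→{P}; now {P}.

{P}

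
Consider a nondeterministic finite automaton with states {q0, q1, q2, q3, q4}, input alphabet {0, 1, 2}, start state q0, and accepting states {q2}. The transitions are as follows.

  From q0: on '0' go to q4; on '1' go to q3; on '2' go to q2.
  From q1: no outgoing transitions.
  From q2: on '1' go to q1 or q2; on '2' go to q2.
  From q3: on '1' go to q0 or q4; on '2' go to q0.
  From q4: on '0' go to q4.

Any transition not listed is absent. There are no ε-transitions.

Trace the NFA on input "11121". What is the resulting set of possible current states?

{q3}

Start in {q0}.
Read '1': q0→{q3}; now {q3}.
Read '1': q3→{q0, q4}; now {q0, q4}.
Read '1': q0→{q3}, q4→∅; now {q3}.
Read '2': q3→{q0}; now {q0}.
Read '1': q0→{q3}; now {q3}.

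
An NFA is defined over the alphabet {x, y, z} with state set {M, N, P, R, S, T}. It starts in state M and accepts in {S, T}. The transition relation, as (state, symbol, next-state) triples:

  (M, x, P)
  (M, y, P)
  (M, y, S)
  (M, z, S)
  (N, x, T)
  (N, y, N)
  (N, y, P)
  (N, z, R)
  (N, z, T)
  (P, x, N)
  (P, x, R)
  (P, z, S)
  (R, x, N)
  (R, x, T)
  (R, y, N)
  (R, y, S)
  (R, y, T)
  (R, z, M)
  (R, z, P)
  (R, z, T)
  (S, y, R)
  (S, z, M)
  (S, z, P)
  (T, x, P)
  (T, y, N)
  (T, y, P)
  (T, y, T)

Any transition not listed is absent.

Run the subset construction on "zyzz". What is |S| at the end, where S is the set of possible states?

Start in {M}.
Read 'z': M→{S}; now {S}.
Read 'y': S→{R}; now {R}.
Read 'z': R→{M, P, T}; now {M, P, T}.
Read 'z': M→{S}, P→{S}, T→∅; now {S}.
That set has 1 state.

1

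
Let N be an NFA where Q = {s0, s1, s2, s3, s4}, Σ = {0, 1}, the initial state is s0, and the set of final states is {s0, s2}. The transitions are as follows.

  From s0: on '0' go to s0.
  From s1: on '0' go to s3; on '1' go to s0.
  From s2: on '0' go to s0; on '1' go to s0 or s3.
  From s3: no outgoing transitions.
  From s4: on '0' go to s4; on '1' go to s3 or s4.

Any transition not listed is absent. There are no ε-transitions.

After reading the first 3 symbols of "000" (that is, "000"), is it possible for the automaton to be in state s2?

No

Start in {s0}.
Read '0': s0→{s0}; now {s0}.
Read '0': s0→{s0}; now {s0}.
Read '0': s0→{s0}; now {s0}.
State s2 is not in {s0}.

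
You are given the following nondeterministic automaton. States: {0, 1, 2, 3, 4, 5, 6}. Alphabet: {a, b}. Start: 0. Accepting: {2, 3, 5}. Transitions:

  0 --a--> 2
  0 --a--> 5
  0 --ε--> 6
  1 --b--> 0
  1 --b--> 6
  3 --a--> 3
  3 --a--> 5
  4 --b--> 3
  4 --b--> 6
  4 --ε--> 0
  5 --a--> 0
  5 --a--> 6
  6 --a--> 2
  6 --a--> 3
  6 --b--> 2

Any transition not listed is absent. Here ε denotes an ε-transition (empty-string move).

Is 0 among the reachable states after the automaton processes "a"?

No

Start: ε-closure({0}) = {0, 6}.
Read 'a': {0, 6} → {2, 3, 5}.
State 0 is not in {2, 3, 5}.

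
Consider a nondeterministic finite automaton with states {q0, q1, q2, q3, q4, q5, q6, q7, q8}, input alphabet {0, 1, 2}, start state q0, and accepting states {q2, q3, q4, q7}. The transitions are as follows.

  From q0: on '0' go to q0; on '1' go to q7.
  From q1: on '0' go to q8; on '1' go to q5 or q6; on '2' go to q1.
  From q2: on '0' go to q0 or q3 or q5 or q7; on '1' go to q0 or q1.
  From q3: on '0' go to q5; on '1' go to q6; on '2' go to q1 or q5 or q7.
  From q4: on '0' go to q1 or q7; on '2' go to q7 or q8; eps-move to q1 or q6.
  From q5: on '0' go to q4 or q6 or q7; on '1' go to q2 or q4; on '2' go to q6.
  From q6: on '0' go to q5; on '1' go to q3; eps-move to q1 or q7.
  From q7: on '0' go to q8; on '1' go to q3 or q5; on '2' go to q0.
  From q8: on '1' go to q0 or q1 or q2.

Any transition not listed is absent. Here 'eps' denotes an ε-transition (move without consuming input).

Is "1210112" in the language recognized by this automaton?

Yes

Start in {q0}.
Read '1': q0→{q7}; now {q7}.
Read '2': q7→{q0}; now {q0}.
Read '1': q0→{q7}; now {q7}.
Read '0': q7→{q8}; now {q8}.
Read '1': q8→{q0, q1, q2}; now {q0, q1, q2}.
Read '1': q0→{q7}, q1→{q5, q6}, q2→{q0, q1}; now {q0, q1, q5, q6, q7}.
Read '2': q0→∅, q1→{q1}, q5→{q6}, q6→∅, q7→{q0}; union {q0, q1, q6}; ε-closure = {q0, q1, q6, q7}.
The final set {q0, q1, q6, q7} contains the accepting state q7.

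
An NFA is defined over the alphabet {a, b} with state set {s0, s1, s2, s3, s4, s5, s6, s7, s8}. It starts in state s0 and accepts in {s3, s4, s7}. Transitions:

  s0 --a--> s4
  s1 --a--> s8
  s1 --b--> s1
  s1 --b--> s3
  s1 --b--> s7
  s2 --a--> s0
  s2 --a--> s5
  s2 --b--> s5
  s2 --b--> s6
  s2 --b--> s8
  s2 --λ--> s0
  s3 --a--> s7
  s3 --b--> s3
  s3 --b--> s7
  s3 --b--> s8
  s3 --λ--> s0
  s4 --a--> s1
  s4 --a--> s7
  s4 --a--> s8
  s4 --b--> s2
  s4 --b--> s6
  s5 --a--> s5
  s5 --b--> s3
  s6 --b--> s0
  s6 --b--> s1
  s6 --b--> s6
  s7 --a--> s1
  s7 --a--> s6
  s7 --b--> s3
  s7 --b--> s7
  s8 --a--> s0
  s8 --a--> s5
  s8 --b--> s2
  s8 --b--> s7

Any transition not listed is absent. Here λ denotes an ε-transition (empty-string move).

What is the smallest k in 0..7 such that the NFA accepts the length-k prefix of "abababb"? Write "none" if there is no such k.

1

Start in {s0}.
Read 'a': {s0} → {s4}.
None of the earlier sets intersect F, but {s4} does.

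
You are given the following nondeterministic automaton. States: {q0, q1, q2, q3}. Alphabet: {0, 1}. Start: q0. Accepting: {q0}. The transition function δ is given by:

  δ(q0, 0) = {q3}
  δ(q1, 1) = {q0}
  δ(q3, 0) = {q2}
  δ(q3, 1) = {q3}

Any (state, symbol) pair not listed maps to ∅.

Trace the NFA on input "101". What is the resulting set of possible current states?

∅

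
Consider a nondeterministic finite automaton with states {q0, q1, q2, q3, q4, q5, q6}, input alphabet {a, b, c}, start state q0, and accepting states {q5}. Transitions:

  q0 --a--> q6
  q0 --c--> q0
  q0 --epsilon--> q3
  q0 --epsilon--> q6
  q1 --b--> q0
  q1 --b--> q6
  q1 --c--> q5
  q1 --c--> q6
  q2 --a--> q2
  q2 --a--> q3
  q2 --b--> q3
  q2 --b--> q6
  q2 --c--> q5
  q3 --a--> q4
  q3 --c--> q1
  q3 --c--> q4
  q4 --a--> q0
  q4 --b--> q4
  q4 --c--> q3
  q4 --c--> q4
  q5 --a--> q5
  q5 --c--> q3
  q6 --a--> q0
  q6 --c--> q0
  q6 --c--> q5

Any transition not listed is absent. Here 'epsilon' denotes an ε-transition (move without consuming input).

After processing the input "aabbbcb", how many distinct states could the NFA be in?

1

Start: ε-closure({q0}) = {q0, q3, q6}.
Read 'a': q0→{q6}, q3→{q4}, q6→{q0}; union {q0, q4, q6}; ε-closure = {q0, q3, q4, q6}.
Read 'a': q0→{q6}, q3→{q4}, q4→{q0}, q6→{q0}; union {q0, q4, q6}; ε-closure = {q0, q3, q4, q6}.
Read 'b': q0→∅, q3→∅, q4→{q4}, q6→∅; now {q4}.
Read 'b': q4→{q4}; now {q4}.
Read 'b': q4→{q4}; now {q4}.
Read 'c': q4→{q3, q4}; now {q3, q4}.
Read 'b': q3→∅, q4→{q4}; now {q4}.
That set has 1 state.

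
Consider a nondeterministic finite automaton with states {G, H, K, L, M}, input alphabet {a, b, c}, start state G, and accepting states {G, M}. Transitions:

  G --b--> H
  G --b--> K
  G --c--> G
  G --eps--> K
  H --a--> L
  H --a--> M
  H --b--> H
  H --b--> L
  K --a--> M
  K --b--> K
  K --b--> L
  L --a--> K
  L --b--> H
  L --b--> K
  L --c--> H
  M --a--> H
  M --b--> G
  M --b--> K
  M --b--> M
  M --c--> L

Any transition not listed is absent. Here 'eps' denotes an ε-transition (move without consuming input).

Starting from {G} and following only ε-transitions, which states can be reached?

{G, K}

Begin with {G}.
ε-move G → K; add K.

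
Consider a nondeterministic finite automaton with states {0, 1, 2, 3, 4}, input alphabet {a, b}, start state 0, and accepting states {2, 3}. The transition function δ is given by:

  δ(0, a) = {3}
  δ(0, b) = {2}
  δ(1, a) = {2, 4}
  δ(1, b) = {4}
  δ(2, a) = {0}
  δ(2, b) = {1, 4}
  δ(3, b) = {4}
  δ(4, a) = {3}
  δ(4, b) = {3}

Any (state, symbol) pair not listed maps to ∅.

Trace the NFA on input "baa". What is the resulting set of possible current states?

{3}

Start in {0}.
Read 'b': {0} → {2}.
Read 'a': {2} → {0}.
Read 'a': {0} → {3}.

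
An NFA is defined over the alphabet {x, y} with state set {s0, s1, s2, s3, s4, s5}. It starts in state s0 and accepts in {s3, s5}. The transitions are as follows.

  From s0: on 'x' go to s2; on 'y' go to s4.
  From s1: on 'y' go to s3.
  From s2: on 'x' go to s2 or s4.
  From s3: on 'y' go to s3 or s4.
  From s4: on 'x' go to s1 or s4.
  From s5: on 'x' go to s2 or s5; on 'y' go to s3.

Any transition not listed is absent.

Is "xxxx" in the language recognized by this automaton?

No

Start in {s0}.
Read 'x': s0→{s2}; now {s2}.
Read 'x': s2→{s2, s4}; now {s2, s4}.
Read 'x': s2→{s2, s4}, s4→{s1, s4}; now {s1, s2, s4}.
Read 'x': s1→∅, s2→{s2, s4}, s4→{s1, s4}; now {s1, s2, s4}.
The final set {s1, s2, s4} contains no accepting state.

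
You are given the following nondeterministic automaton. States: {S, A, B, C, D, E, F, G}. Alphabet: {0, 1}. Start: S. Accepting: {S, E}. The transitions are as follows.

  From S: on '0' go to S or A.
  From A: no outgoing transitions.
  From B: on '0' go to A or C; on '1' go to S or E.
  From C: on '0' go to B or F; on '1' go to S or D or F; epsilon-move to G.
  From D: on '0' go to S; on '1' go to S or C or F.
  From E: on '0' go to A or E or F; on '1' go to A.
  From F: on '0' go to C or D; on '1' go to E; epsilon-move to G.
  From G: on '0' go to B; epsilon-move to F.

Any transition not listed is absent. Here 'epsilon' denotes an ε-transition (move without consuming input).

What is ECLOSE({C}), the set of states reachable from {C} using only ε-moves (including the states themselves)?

{C, F, G}

Begin with {C}.
ε-move C → G; add G.
ε-move G → F; add F.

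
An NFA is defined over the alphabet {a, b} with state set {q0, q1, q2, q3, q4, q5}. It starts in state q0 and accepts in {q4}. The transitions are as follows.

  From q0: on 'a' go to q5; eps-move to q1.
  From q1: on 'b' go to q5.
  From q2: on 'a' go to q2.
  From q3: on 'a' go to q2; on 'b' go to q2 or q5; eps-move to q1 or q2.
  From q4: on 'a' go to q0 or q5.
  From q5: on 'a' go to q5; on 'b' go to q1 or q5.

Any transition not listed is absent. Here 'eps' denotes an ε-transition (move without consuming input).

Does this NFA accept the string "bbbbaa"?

No

Start: ε-closure({q0}) = {q0, q1}.
Read 'b': q0→∅, q1→{q5}; now {q5}.
Read 'b': q5→{q1, q5}; now {q1, q5}.
Read 'b': q1→{q5}, q5→{q1, q5}; now {q1, q5}.
Read 'b': q1→{q5}, q5→{q1, q5}; now {q1, q5}.
Read 'a': q1→∅, q5→{q5}; now {q5}.
Read 'a': q5→{q5}; now {q5}.
The final set {q5} contains no accepting state.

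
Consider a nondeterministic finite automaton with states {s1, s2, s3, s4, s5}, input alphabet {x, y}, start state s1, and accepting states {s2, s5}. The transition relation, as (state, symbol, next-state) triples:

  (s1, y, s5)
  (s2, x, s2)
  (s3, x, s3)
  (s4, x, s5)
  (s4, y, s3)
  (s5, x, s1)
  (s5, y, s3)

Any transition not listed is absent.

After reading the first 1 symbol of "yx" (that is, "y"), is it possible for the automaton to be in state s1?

No

Start in {s1}.
Read 'y': {s1} → {s5}.
State s1 is not in {s5}.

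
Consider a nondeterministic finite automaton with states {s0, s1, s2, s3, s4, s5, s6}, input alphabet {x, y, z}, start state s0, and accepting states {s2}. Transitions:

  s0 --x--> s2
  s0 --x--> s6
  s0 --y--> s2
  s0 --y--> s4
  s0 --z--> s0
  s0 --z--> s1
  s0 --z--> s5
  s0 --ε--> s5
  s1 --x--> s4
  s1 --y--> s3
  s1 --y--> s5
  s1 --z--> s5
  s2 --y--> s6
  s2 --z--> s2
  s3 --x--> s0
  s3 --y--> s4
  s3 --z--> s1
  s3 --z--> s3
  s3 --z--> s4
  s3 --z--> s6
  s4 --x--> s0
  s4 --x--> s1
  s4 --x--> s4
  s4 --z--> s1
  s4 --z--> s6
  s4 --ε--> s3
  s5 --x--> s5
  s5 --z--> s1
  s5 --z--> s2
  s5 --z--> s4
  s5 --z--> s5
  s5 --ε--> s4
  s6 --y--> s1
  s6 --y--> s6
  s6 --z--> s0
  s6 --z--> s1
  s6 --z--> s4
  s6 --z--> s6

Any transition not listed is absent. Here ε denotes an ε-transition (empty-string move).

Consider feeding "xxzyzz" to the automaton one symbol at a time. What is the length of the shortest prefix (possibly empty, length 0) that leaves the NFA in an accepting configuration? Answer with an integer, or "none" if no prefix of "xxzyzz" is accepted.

1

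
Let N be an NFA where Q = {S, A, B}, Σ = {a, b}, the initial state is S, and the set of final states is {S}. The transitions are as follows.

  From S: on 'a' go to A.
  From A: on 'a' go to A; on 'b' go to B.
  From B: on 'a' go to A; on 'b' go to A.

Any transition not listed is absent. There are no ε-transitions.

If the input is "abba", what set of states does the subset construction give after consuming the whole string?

Start in {S}.
Read 'a': S→{A}; now {A}.
Read 'b': A→{B}; now {B}.
Read 'b': B→{A}; now {A}.
Read 'a': A→{A}; now {A}.

{A}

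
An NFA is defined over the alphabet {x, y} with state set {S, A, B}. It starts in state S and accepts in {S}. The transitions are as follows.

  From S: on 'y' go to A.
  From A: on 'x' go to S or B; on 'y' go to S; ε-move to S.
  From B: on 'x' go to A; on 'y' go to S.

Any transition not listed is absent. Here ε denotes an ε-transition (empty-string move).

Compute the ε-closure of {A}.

{S, A}

Begin with {A}.
ε-move A → S; add S.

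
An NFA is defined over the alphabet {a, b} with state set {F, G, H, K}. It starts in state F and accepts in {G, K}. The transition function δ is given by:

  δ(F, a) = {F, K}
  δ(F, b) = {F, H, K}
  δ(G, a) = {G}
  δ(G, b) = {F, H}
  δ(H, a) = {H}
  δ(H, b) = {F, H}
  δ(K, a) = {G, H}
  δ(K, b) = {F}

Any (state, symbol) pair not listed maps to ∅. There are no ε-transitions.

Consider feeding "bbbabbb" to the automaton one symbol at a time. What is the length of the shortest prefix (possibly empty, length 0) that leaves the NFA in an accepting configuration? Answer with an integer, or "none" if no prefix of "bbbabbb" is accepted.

1

Start in {F}.
Read 'b': F→{F, H, K}; now {F, H, K}.
None of the earlier sets intersect F, but {F, H, K} does.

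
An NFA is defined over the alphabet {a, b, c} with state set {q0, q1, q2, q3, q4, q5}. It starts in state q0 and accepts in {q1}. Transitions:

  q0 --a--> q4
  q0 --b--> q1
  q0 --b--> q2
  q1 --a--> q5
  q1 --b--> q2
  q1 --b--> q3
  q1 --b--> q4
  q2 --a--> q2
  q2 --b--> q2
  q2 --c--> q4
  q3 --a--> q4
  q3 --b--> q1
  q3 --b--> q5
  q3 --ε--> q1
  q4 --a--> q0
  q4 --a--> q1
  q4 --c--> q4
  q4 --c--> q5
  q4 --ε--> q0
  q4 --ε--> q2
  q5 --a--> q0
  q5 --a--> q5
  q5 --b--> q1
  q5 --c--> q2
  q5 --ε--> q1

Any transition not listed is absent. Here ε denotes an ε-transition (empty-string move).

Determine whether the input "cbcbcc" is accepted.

No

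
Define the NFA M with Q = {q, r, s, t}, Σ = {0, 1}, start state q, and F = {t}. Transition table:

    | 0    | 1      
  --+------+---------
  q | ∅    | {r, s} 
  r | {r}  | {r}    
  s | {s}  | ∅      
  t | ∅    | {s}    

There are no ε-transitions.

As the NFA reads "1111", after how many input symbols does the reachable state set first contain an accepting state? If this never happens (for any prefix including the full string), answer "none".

Start in {q}.
Read '1': q→{r, s}; now {r, s}.
Read '1': r→{r}, s→∅; now {r}.
Read '1': r→{r}; now {r}.
Read '1': r→{r}; now {r}.
No reachable set along the way intersects F.

none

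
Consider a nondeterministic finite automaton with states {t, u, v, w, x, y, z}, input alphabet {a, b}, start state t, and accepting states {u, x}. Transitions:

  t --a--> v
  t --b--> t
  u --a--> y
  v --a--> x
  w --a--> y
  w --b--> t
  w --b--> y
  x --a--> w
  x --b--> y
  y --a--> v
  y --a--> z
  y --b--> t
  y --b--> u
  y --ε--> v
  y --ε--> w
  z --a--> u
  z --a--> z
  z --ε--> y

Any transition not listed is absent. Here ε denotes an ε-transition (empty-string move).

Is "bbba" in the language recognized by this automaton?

No

Start in {t}.
Read 'b': {t} → {t}.
Read 'b': {t} → {t}.
Read 'b': {t} → {t}.
Read 'a': {t} → {v}.
The final set {v} contains no accepting state.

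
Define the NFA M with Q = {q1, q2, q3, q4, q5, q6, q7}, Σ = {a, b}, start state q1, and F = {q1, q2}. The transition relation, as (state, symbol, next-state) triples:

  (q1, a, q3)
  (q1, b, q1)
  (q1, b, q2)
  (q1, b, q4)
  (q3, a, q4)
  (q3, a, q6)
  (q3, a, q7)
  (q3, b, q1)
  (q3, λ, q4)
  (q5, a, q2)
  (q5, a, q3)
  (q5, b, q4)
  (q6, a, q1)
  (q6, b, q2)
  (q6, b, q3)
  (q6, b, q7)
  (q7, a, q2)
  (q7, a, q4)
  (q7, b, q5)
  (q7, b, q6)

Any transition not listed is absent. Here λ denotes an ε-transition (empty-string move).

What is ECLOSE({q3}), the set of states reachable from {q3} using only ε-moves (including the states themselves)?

{q3, q4}

Begin with {q3}.
ε-move q3 → q4; add q4.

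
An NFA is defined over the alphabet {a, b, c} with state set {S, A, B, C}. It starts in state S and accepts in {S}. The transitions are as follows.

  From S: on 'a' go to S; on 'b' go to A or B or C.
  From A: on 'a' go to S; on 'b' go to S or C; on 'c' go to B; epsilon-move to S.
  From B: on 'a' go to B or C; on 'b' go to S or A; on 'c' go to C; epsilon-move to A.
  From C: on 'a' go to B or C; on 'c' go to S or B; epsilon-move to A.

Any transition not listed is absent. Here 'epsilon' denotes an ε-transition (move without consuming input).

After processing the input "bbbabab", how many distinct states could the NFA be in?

Start in {S}.
Read 'b': S→{A, B, C}; union {A, B, C}; ε-closure = {S, A, B, C}.
Read 'b': S→{A, B, C}, A→{S, C}, B→{S, A}, C→∅; now {S, A, B, C}.
Read 'b': S→{A, B, C}, A→{S, C}, B→{S, A}, C→∅; now {S, A, B, C}.
Read 'a': S→{S}, A→{S}, B→{B, C}, C→{B, C}; union {S, B, C}; ε-closure = {S, A, B, C}.
Read 'b': S→{A, B, C}, A→{S, C}, B→{S, A}, C→∅; now {S, A, B, C}.
Read 'a': S→{S}, A→{S}, B→{B, C}, C→{B, C}; union {S, B, C}; ε-closure = {S, A, B, C}.
Read 'b': S→{A, B, C}, A→{S, C}, B→{S, A}, C→∅; now {S, A, B, C}.
That set has 4 states.

4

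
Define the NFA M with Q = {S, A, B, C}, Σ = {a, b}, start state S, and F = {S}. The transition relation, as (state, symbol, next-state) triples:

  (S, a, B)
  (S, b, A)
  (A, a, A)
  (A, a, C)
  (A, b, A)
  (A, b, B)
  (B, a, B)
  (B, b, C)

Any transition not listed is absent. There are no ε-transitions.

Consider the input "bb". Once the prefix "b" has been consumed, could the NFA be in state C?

Start in {S}.
Read 'b': S→{A}; now {A}.
State C is not in {A}.

No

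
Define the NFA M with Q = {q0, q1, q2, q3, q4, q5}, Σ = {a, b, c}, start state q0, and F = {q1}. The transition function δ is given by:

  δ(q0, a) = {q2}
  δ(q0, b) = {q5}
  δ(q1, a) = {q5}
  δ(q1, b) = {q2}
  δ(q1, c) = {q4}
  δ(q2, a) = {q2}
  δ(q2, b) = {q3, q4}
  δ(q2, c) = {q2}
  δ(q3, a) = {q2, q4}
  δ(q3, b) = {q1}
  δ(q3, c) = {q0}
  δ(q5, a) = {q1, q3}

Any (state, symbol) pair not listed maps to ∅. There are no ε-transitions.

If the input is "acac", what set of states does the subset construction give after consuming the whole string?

Start in {q0}.
Read 'a': q0→{q2}; now {q2}.
Read 'c': q2→{q2}; now {q2}.
Read 'a': q2→{q2}; now {q2}.
Read 'c': q2→{q2}; now {q2}.

{q2}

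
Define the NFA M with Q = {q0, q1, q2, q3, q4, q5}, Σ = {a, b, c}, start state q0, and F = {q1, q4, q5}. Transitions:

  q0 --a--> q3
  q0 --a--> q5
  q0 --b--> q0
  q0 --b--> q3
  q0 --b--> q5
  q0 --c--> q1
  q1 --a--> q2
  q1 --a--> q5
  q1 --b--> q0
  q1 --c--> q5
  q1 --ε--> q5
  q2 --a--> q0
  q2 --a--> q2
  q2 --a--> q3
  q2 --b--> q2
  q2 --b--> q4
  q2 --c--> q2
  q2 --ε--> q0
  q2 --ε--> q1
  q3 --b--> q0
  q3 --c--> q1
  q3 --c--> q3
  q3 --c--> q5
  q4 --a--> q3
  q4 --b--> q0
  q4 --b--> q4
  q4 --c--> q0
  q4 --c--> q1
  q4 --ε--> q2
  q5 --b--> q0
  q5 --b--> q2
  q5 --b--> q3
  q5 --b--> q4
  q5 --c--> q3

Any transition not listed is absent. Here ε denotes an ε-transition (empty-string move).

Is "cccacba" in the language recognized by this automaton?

Yes

Start in {q0}.
Read 'c': q0→{q1}; union {q1}; ε-closure = {q1, q5}.
Read 'c': q1→{q5}, q5→{q3}; now {q3, q5}.
Read 'c': q3→{q1, q3, q5}, q5→{q3}; now {q1, q3, q5}.
Read 'a': q1→{q2, q5}, q3→∅, q5→∅; union {q2, q5}; ε-closure = {q0, q1, q2, q5}.
Read 'c': q0→{q1}, q1→{q5}, q2→{q2}, q5→{q3}; union {q1, q2, q3, q5}; ε-closure = {q0, q1, q2, q3, q5}.
Read 'b': q0→{q0, q3, q5}, q1→{q0}, q2→{q2, q4}, q3→{q0}, q5→{q0, q2, q3, q4}; union {q0, q2, q3, q4, q5}; ε-closure = {q0, q1, q2, q3, q4, q5}.
Read 'a': q0→{q3, q5}, q1→{q2, q5}, q2→{q0, q2, q3}, q3→∅, q4→{q3}, q5→∅; union {q0, q2, q3, q5}; ε-closure = {q0, q1, q2, q3, q5}.
The final set {q0, q1, q2, q3, q5} contains the accepting states q1, q5.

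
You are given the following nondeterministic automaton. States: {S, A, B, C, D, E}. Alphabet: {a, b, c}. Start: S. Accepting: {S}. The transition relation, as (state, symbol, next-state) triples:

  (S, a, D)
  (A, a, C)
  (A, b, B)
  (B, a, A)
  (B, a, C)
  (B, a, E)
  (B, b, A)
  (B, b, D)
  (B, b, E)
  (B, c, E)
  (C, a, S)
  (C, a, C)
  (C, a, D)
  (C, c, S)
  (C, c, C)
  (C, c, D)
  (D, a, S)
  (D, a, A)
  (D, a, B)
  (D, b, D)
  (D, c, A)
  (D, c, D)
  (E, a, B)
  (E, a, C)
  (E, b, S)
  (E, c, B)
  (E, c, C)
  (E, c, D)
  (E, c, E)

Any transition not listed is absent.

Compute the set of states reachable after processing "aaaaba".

{S, A, B, C, E}

Start in {S}.
Read 'a': {S} → {D}.
Read 'a': {D} → {S, A, B}.
Read 'a': {S, A, B} → {A, C, D, E}.
Read 'a': {A, C, D, E} → {S, A, B, C, D}.
Read 'b': {S, A, B, C, D} → {A, B, D, E}.
Read 'a': {A, B, D, E} → {S, A, B, C, E}.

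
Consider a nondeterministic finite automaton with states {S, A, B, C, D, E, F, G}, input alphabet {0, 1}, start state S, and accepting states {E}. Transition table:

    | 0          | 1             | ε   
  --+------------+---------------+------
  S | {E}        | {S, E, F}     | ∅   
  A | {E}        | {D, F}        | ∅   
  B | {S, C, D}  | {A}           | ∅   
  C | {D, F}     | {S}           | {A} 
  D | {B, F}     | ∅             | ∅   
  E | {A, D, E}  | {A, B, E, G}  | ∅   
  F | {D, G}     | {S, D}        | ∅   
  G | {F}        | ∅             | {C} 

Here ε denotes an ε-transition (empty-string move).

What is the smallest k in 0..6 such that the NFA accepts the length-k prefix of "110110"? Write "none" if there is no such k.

1

Start in {S}.
Read '1': S→{S, E, F}; now {S, E, F}.
None of the earlier sets intersect F, but {S, E, F} does.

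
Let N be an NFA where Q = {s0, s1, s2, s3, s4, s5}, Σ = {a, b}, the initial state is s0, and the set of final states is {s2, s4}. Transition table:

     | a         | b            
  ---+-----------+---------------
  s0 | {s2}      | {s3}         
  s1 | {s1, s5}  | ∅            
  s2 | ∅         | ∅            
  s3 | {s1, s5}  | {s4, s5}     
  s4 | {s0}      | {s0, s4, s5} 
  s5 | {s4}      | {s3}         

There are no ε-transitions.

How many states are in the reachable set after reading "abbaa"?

Start in {s0}.
Read 'a': s0→{s2}; now {s2}.
Read 'b': s2→∅; now ∅.
The set is empty and remains empty for the remaining 3 symbols.
That set has 0 states.

0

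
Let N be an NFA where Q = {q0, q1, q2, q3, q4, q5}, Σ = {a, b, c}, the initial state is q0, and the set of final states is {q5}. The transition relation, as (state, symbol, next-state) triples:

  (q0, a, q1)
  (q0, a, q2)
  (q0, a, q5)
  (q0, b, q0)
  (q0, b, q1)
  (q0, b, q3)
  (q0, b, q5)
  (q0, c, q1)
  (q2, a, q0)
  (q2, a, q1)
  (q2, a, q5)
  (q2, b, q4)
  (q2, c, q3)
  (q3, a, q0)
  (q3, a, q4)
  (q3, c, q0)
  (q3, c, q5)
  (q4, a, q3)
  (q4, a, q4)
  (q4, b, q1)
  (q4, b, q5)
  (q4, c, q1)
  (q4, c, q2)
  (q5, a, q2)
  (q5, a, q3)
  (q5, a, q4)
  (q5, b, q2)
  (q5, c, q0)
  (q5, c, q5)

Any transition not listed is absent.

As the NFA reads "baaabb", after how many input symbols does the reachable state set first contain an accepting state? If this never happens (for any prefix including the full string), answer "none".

1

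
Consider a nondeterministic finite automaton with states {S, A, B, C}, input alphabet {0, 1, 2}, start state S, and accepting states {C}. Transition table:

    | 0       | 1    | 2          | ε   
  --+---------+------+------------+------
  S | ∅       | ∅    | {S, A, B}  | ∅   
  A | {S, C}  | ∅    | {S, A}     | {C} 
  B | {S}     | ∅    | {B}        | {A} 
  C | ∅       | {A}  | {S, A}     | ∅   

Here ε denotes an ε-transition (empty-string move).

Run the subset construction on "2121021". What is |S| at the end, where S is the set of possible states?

2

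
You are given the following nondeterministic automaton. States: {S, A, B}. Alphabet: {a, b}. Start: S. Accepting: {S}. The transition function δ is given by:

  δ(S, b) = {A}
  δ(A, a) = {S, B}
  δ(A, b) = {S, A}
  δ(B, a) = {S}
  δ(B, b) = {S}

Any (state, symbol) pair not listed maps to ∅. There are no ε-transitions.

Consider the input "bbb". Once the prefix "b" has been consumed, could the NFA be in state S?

No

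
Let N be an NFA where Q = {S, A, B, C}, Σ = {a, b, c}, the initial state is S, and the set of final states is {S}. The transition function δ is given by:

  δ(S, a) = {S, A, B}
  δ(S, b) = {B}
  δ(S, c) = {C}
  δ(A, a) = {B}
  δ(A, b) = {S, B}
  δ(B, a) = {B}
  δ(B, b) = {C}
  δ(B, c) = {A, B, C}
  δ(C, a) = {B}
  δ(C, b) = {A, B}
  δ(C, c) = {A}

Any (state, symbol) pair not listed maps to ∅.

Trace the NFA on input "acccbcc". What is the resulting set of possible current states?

{A, B, C}

Start in {S}.
Read 'a': {S} → {S, A, B}.
Read 'c': {S, A, B} → {A, B, C}.
Read 'c': {A, B, C} → {A, B, C}.
Read 'c': {A, B, C} → {A, B, C}.
Read 'b': {A, B, C} → {S, A, B, C}.
Read 'c': {S, A, B, C} → {A, B, C}.
Read 'c': {A, B, C} → {A, B, C}.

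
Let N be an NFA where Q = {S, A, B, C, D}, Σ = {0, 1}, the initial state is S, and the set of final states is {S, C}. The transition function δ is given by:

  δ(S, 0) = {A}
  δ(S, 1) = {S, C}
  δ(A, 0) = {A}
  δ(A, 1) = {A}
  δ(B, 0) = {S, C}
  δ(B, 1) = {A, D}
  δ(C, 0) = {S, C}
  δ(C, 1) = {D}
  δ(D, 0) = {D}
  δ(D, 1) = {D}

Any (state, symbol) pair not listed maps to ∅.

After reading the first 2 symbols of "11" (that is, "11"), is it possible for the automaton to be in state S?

Yes

Start in {S}.
Read '1': S→{S, C}; now {S, C}.
Read '1': S→{S, C}, C→{D}; now {S, C, D}.
State S is in {S, C, D}.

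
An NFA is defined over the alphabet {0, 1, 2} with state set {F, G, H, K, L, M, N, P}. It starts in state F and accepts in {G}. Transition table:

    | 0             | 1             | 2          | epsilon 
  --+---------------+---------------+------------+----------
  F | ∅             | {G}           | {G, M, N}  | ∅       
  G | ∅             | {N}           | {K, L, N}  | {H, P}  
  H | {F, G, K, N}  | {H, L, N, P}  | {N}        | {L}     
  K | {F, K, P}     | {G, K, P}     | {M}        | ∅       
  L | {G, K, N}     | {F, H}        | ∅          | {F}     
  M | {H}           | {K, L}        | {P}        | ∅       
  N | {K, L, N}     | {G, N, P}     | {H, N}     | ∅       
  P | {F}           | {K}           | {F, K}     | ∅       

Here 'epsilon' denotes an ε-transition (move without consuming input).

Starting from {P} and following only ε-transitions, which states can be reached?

Begin with {P}.
No ε-moves leave this set, so the closure equals the set itself.

{P}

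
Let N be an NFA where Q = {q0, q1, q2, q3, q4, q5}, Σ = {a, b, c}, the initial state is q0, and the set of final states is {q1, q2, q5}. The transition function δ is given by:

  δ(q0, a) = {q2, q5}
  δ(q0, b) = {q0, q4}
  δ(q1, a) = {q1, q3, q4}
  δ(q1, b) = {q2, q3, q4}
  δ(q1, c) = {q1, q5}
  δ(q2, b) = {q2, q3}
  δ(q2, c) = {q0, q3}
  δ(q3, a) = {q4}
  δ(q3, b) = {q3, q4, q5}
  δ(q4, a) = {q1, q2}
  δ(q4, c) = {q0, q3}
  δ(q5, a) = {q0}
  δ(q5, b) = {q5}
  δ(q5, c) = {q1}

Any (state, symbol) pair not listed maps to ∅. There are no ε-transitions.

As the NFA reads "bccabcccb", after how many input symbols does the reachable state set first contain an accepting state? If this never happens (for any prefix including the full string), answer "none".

none

Start in {q0}.
Read 'b': {q0} → {q0, q4}.
Read 'c': {q0, q4} → {q0, q3}.
Read 'c': {q0, q3} → ∅.
The set is empty and remains empty for the remaining 6 symbols.
No reachable set along the way intersects F.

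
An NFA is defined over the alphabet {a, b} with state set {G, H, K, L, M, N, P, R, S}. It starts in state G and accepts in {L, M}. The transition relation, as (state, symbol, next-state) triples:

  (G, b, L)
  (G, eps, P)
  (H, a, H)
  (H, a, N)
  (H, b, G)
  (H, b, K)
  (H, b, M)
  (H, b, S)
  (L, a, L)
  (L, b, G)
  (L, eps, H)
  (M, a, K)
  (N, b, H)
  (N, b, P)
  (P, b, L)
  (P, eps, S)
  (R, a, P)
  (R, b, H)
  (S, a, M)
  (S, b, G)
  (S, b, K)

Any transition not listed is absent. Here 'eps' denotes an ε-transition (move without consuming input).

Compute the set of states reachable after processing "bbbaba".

Start: ε-closure({G}) = {G, P, S}.
Read 'b': G→{L}, P→{L}, S→{G, K}; union {G, K, L}; ε-closure = {G, H, K, L, P, S}.
Read 'b': G→{L}, H→{G, K, M, S}, K→∅, L→{G}, P→{L}, S→{G, K}; union {G, K, L, M, S}; ε-closure = {G, H, K, L, M, P, S}.
Read 'b': G→{L}, H→{G, K, M, S}, K→∅, L→{G}, M→∅, P→{L}, S→{G, K}; union {G, K, L, M, S}; ε-closure = {G, H, K, L, M, P, S}.
Read 'a': G→∅, H→{H, N}, K→∅, L→{L}, M→{K}, P→∅, S→{M}; now {H, K, L, M, N}.
Read 'b': H→{G, K, M, S}, K→∅, L→{G}, M→∅, N→{H, P}; now {G, H, K, M, P, S}.
Read 'a': G→∅, H→{H, N}, K→∅, M→{K}, P→∅, S→{M}; now {H, K, M, N}.

{H, K, M, N}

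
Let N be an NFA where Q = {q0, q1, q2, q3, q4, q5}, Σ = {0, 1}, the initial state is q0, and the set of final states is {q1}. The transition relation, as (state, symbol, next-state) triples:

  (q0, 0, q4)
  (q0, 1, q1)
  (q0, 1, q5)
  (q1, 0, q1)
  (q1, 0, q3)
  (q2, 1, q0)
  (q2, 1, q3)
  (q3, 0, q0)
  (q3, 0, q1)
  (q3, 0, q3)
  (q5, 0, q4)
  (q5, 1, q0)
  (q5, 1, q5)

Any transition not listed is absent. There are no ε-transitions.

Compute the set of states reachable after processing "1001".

Start in {q0}.
Read '1': q0→{q1, q5}; now {q1, q5}.
Read '0': q1→{q1, q3}, q5→{q4}; now {q1, q3, q4}.
Read '0': q1→{q1, q3}, q3→{q0, q1, q3}, q4→∅; now {q0, q1, q3}.
Read '1': q0→{q1, q5}, q1→∅, q3→∅; now {q1, q5}.

{q1, q5}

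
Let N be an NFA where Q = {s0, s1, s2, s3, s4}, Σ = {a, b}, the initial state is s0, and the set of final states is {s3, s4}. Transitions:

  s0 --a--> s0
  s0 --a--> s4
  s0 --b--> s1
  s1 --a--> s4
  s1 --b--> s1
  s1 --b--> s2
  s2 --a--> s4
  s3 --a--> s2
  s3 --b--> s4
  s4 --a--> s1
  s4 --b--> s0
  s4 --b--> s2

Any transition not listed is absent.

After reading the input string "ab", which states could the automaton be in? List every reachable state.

{s0, s1, s2}

Start in {s0}.
Read 'a': s0→{s0, s4}; now {s0, s4}.
Read 'b': s0→{s1}, s4→{s0, s2}; now {s0, s1, s2}.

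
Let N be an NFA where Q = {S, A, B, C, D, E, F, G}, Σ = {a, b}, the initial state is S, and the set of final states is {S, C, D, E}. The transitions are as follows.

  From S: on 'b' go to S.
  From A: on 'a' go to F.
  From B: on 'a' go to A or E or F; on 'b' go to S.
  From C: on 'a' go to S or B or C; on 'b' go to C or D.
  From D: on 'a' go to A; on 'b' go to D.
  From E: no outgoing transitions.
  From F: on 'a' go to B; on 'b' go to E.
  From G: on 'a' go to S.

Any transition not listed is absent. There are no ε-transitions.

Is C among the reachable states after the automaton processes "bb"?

Start in {S}.
Read 'b': S→{S}; now {S}.
Read 'b': S→{S}; now {S}.
State C is not in {S}.

No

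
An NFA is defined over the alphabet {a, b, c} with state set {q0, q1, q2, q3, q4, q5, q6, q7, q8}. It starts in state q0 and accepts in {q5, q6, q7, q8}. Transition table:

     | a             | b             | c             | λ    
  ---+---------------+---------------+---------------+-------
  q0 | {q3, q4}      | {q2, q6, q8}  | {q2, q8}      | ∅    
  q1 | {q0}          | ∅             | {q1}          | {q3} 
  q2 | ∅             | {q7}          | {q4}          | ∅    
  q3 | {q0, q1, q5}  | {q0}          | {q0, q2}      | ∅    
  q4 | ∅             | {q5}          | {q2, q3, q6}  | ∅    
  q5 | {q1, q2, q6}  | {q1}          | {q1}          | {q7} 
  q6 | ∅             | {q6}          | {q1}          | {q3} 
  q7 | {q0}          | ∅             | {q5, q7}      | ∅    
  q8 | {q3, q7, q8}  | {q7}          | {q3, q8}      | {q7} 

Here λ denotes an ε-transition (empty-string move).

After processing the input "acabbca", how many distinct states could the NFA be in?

9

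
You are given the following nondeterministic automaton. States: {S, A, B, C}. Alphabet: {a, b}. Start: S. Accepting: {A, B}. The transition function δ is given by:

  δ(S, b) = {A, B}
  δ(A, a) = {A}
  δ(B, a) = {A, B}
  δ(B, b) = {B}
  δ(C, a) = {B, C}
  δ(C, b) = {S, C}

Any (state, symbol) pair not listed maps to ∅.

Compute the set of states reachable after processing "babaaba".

{A, B}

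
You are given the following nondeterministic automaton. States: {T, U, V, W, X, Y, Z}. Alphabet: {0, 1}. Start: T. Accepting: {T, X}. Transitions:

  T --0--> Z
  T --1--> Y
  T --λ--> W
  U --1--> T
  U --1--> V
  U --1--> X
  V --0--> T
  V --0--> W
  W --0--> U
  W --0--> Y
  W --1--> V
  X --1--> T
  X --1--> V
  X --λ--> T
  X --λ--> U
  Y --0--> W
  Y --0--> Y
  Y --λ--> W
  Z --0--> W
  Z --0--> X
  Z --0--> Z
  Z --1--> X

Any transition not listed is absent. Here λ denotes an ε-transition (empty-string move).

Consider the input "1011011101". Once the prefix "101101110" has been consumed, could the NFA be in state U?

Start: ε-closure({T}) = {T, W}.
Read '1': {T, W} → {V, W, Y}.
Read '0': {V, W, Y} → {T, U, W, Y}.
Read '1': {T, U, W, Y} → {T, U, V, W, X, Y}.
Read '1': {T, U, V, W, X, Y} → {T, U, V, W, X, Y}.
Read '0': {T, U, V, W, X, Y} → {T, U, W, Y, Z}.
Read '1': {T, U, W, Y, Z} → {T, U, V, W, X, Y}.
Read '1': {T, U, V, W, X, Y} → {T, U, V, W, X, Y}.
Read '1': {T, U, V, W, X, Y} → {T, U, V, W, X, Y}.
Read '0': {T, U, V, W, X, Y} → {T, U, W, Y, Z}.
State U is in {T, U, W, Y, Z}.

Yes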